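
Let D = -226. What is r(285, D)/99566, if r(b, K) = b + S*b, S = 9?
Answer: 1425/49783 ≈ 0.028624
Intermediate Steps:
r(b, K) = 10*b (r(b, K) = b + 9*b = 10*b)
r(285, D)/99566 = (10*285)/99566 = 2850*(1/99566) = 1425/49783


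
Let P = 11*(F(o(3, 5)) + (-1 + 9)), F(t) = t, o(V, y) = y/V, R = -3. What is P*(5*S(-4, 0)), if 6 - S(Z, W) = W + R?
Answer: 4785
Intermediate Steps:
P = 319/3 (P = 11*(5/3 + (-1 + 9)) = 11*(5*(1/3) + 8) = 11*(5/3 + 8) = 11*(29/3) = 319/3 ≈ 106.33)
S(Z, W) = 9 - W (S(Z, W) = 6 - (W - 3) = 6 - (-3 + W) = 6 + (3 - W) = 9 - W)
P*(5*S(-4, 0)) = 319*(5*(9 - 1*0))/3 = 319*(5*(9 + 0))/3 = 319*(5*9)/3 = (319/3)*45 = 4785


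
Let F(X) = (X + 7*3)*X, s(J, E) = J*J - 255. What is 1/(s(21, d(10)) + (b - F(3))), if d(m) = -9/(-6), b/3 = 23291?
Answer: 1/69987 ≈ 1.4288e-5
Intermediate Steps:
b = 69873 (b = 3*23291 = 69873)
d(m) = 3/2 (d(m) = -9*(-1/6) = 3/2)
s(J, E) = -255 + J**2 (s(J, E) = J**2 - 255 = -255 + J**2)
F(X) = X*(21 + X) (F(X) = (X + 21)*X = (21 + X)*X = X*(21 + X))
1/(s(21, d(10)) + (b - F(3))) = 1/((-255 + 21**2) + (69873 - 3*(21 + 3))) = 1/((-255 + 441) + (69873 - 3*24)) = 1/(186 + (69873 - 1*72)) = 1/(186 + (69873 - 72)) = 1/(186 + 69801) = 1/69987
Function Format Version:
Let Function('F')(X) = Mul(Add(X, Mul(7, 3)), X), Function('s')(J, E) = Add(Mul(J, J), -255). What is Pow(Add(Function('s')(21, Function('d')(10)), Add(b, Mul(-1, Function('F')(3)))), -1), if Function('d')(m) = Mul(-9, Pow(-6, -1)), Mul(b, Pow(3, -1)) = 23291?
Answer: Rational(1, 69987) ≈ 1.4288e-5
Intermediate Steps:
b = 69873 (b = Mul(3, 23291) = 69873)
Function('d')(m) = Rational(3, 2) (Function('d')(m) = Mul(-9, Rational(-1, 6)) = Rational(3, 2))
Function('s')(J, E) = Add(-255, Pow(J, 2)) (Function('s')(J, E) = Add(Pow(J, 2), -255) = Add(-255, Pow(J, 2)))
Function('F')(X) = Mul(X, Add(21, X)) (Function('F')(X) = Mul(Add(X, 21), X) = Mul(Add(21, X), X) = Mul(X, Add(21, X)))
Pow(Add(Function('s')(21, Function('d')(10)), Add(b, Mul(-1, Function('F')(3)))), -1) = Pow(Add(Add(-255, Pow(21, 2)), Add(69873, Mul(-1, Mul(3, Add(21, 3))))), -1) = Pow(Add(Add(-255, 441), Add(69873, Mul(-1, Mul(3, 24)))), -1) = Pow(Add(186, Add(69873, Mul(-1, 72))), -1) = Pow(Add(186, Add(69873, -72)), -1) = Pow(Add(186, 69801), -1) = Pow(69987, -1) = Rational(1, 69987)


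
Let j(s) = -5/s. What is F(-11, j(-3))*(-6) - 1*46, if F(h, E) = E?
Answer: -56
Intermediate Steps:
F(-11, j(-3))*(-6) - 1*46 = -5/(-3)*(-6) - 1*46 = -5*(-1/3)*(-6) - 46 = (5/3)*(-6) - 46 = -10 - 46 = -56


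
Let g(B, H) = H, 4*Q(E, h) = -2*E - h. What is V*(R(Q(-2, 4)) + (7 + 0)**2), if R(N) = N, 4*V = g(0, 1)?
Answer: 49/4 ≈ 12.250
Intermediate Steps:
Q(E, h) = -E/2 - h/4 (Q(E, h) = (-2*E - h)/4 = (-h - 2*E)/4 = -E/2 - h/4)
V = 1/4 (V = (1/4)*1 = 1/4 ≈ 0.25000)
V*(R(Q(-2, 4)) + (7 + 0)**2) = ((-1/2*(-2) - 1/4*4) + (7 + 0)**2)/4 = ((1 - 1) + 7**2)/4 = (0 + 49)/4 = (1/4)*49 = 49/4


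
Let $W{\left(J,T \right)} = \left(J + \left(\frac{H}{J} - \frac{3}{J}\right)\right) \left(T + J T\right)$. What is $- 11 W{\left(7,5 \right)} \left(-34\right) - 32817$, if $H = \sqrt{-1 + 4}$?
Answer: $\frac{458441}{7} + \frac{14960 \sqrt{3}}{7} \approx 69193.0$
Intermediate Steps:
$H = \sqrt{3} \approx 1.732$
$W{\left(J,T \right)} = \left(T + J T\right) \left(J - \frac{3}{J} + \frac{\sqrt{3}}{J}\right)$ ($W{\left(J,T \right)} = \left(J - \left(\frac{3}{J} - \frac{\sqrt{3}}{J}\right)\right) \left(T + J T\right) = \left(J - \frac{3}{J} + \frac{\sqrt{3}}{J}\right) \left(T + J T\right) = \left(T + J T\right) \left(J - \frac{3}{J} + \frac{\sqrt{3}}{J}\right)$)
$- 11 W{\left(7,5 \right)} \left(-34\right) - 32817 = - 11 \frac{5 \left(-3 + \sqrt{3} + 7 \left(-3 + 7 + \sqrt{3} + 7^{2}\right)\right)}{7} \left(-34\right) - 32817 = - 11 \cdot 5 \cdot \frac{1}{7} \left(-3 + \sqrt{3} + 7 \left(-3 + 7 + \sqrt{3} + 49\right)\right) \left(-34\right) - 32817 = - 11 \cdot 5 \cdot \frac{1}{7} \left(-3 + \sqrt{3} + 7 \left(53 + \sqrt{3}\right)\right) \left(-34\right) - 32817 = - 11 \cdot 5 \cdot \frac{1}{7} \left(-3 + \sqrt{3} + \left(371 + 7 \sqrt{3}\right)\right) \left(-34\right) - 32817 = - 11 \cdot 5 \cdot \frac{1}{7} \left(368 + 8 \sqrt{3}\right) \left(-34\right) - 32817 = - 11 \left(\frac{1840}{7} + \frac{40 \sqrt{3}}{7}\right) \left(-34\right) - 32817 = \left(- \frac{20240}{7} - \frac{440 \sqrt{3}}{7}\right) \left(-34\right) - 32817 = \left(\frac{688160}{7} + \frac{14960 \sqrt{3}}{7}\right) - 32817 = \frac{458441}{7} + \frac{14960 \sqrt{3}}{7}$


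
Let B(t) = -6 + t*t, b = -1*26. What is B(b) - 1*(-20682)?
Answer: 21352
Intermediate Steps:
b = -26
B(t) = -6 + t**2
B(b) - 1*(-20682) = (-6 + (-26)**2) - 1*(-20682) = (-6 + 676) + 20682 = 670 + 20682 = 21352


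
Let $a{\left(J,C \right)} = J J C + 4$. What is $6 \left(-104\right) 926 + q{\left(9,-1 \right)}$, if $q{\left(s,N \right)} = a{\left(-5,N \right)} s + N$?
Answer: $-578014$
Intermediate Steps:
$a{\left(J,C \right)} = 4 + C J^{2}$ ($a{\left(J,C \right)} = J^{2} C + 4 = C J^{2} + 4 = 4 + C J^{2}$)
$q{\left(s,N \right)} = N + s \left(4 + 25 N\right)$ ($q{\left(s,N \right)} = \left(4 + N \left(-5\right)^{2}\right) s + N = \left(4 + N 25\right) s + N = \left(4 + 25 N\right) s + N = s \left(4 + 25 N\right) + N = N + s \left(4 + 25 N\right)$)
$6 \left(-104\right) 926 + q{\left(9,-1 \right)} = 6 \left(-104\right) 926 + \left(-1 + 9 \left(4 + 25 \left(-1\right)\right)\right) = \left(-624\right) 926 + \left(-1 + 9 \left(4 - 25\right)\right) = -577824 + \left(-1 + 9 \left(-21\right)\right) = -577824 - 190 = -578014$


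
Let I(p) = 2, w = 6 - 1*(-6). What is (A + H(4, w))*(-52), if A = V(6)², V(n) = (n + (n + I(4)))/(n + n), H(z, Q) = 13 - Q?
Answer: -1105/9 ≈ -122.78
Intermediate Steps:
w = 12 (w = 6 + 6 = 12)
V(n) = (2 + 2*n)/(2*n) (V(n) = (n + (n + 2))/(n + n) = (n + (2 + n))/((2*n)) = (2 + 2*n)*(1/(2*n)) = (2 + 2*n)/(2*n))
A = 49/36 (A = ((1 + 6)/6)² = ((⅙)*7)² = (7/6)² = 49/36 ≈ 1.3611)
(A + H(4, w))*(-52) = (49/36 + (13 - 1*12))*(-52) = (49/36 + (13 - 12))*(-52) = (49/36 + 1)*(-52) = (85/36)*(-52) = -1105/9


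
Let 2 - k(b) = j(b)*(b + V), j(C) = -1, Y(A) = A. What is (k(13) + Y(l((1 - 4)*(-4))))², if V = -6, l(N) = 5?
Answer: 196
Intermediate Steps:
k(b) = -4 + b (k(b) = 2 - (-1)*(b - 6) = 2 - (-1)*(-6 + b) = 2 - (6 - b) = 2 + (-6 + b) = -4 + b)
(k(13) + Y(l((1 - 4)*(-4))))² = ((-4 + 13) + 5)² = (9 + 5)² = 14² = 196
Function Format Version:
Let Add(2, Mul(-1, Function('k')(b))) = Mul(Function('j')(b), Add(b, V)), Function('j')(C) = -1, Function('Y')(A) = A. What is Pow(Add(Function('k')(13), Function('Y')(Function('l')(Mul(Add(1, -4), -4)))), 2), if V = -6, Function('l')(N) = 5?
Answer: 196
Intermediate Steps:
Function('k')(b) = Add(-4, b) (Function('k')(b) = Add(2, Mul(-1, Mul(-1, Add(b, -6)))) = Add(2, Mul(-1, Mul(-1, Add(-6, b)))) = Add(2, Mul(-1, Add(6, Mul(-1, b)))) = Add(2, Add(-6, b)) = Add(-4, b))
Pow(Add(Function('k')(13), Function('Y')(Function('l')(Mul(Add(1, -4), -4)))), 2) = Pow(Add(Add(-4, 13), 5), 2) = Pow(Add(9, 5), 2) = Pow(14, 2) = 196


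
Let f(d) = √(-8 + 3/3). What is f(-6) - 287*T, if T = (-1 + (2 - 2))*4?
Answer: 1148 + I*√7 ≈ 1148.0 + 2.6458*I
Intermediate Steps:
f(d) = I*√7 (f(d) = √(-8 + 3*(⅓)) = √(-8 + 1) = √(-7) = I*√7)
T = -4 (T = (-1 + 0)*4 = -1*4 = -4)
f(-6) - 287*T = I*√7 - 287*(-4) = I*√7 + 1148 = 1148 + I*√7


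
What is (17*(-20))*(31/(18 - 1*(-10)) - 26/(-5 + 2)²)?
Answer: 38165/63 ≈ 605.79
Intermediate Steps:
(17*(-20))*(31/(18 - 1*(-10)) - 26/(-5 + 2)²) = -340*(31/(18 + 10) - 26/((-3)²)) = -340*(31/28 - 26/9) = -340*(-449/252) = 38165/63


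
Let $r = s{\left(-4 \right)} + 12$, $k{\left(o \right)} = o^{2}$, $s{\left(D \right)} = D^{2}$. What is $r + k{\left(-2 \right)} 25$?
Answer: $128$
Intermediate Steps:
$r = 28$ ($r = \left(-4\right)^{2} + 12 = 16 + 12 = 28$)
$r + k{\left(-2 \right)} 25 = 28 + \left(-2\right)^{2} \cdot 25 = 28 + 4 \cdot 25 = 28 + 100 = 128$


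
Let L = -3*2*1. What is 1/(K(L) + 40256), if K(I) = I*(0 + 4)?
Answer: 1/40232 ≈ 2.4856e-5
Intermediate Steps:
L = -6 (L = -6*1 = -6)
K(I) = 4*I (K(I) = I*4 = 4*I)
1/(K(L) + 40256) = 1/(4*(-6) + 40256) = 1/(-24 + 40256) = 1/40232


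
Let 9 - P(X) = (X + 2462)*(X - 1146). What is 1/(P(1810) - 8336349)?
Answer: -1/11172948 ≈ -8.9502e-8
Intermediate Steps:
P(X) = 9 - (-1146 + X)*(2462 + X) (P(X) = 9 - (X + 2462)*(X - 1146) = 9 - (2462 + X)*(-1146 + X) = 9 - (-1146 + X)*(2462 + X))
1/(P(1810) - 8336349) = 1/((2821461 - 1*1810² - 1316*1810) - 8336349) = 1/((2821461 - 1*3276100 - 2381960) - 8336349) = 1/((2821461 - 3276100 - 2381960) - 8336349) = 1/(-2836599 - 8336349) = 1/(-11172948) = -1/11172948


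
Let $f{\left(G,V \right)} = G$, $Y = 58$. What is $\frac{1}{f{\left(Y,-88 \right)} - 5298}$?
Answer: $- \frac{1}{5240} \approx -0.00019084$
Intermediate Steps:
$\frac{1}{f{\left(Y,-88 \right)} - 5298} = \frac{1}{58 - 5298} = \frac{1}{-5240} = - \frac{1}{5240}$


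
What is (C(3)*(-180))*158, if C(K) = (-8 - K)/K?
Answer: 104280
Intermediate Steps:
C(K) = (-8 - K)/K
(C(3)*(-180))*158 = (((-8 - 1*3)/3)*(-180))*158 = (((-8 - 3)/3)*(-180))*158 = (((⅓)*(-11))*(-180))*158 = -11/3*(-180)*158 = 660*158 = 104280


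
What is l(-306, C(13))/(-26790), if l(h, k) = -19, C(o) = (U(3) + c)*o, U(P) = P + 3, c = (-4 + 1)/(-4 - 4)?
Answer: 1/1410 ≈ 0.00070922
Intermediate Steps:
c = 3/8 (c = -3/(-8) = -3*(-⅛) = 3/8 ≈ 0.37500)
U(P) = 3 + P
C(o) = 51*o/8 (C(o) = ((3 + 3) + 3/8)*o = (6 + 3/8)*o = 51*o/8)
l(-306, C(13))/(-26790) = -19/(-26790) = -19*(-1/26790) = 1/1410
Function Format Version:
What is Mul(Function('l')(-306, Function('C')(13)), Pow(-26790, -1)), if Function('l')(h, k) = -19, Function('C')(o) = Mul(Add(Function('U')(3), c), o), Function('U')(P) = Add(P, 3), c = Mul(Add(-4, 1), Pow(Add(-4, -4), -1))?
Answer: Rational(1, 1410) ≈ 0.00070922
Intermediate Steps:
c = Rational(3, 8) (c = Mul(-3, Pow(-8, -1)) = Mul(-3, Rational(-1, 8)) = Rational(3, 8) ≈ 0.37500)
Function('U')(P) = Add(3, P)
Function('C')(o) = Mul(Rational(51, 8), o) (Function('C')(o) = Mul(Add(Add(3, 3), Rational(3, 8)), o) = Mul(Add(6, Rational(3, 8)), o) = Mul(Rational(51, 8), o))
Mul(Function('l')(-306, Function('C')(13)), Pow(-26790, -1)) = Mul(-19, Pow(-26790, -1)) = Mul(-19, Rational(-1, 26790)) = Rational(1, 1410)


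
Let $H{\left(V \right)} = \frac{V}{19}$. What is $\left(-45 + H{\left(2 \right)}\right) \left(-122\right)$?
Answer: $\frac{104066}{19} \approx 5477.2$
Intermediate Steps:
$H{\left(V \right)} = \frac{V}{19}$ ($H{\left(V \right)} = V \frac{1}{19} = \frac{V}{19}$)
$\left(-45 + H{\left(2 \right)}\right) \left(-122\right) = \left(-45 + \frac{1}{19} \cdot 2\right) \left(-122\right) = \left(-45 + \frac{2}{19}\right) \left(-122\right) = \left(- \frac{853}{19}\right) \left(-122\right) = \frac{104066}{19}$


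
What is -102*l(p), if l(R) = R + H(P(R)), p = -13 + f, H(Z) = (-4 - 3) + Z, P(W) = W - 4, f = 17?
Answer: 306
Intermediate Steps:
P(W) = -4 + W
H(Z) = -7 + Z
p = 4 (p = -13 + 17 = 4)
l(R) = -11 + 2*R (l(R) = R + (-7 + (-4 + R)) = R + (-11 + R) = -11 + 2*R)
-102*l(p) = -102*(-11 + 2*4) = -102*(-11 + 8) = -102*(-3) = 306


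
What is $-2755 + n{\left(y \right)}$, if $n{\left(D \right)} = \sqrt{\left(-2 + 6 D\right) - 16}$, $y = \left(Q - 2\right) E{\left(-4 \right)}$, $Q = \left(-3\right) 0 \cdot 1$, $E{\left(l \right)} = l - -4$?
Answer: $-2755 + 3 i \sqrt{2} \approx -2755.0 + 4.2426 i$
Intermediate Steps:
$E{\left(l \right)} = 4 + l$ ($E{\left(l \right)} = l + 4 = 4 + l$)
$Q = 0$ ($Q = 0 \cdot 1 = 0$)
$y = 0$ ($y = \left(0 - 2\right) \left(4 - 4\right) = \left(-2\right) 0 = 0$)
$n{\left(D \right)} = \sqrt{-18 + 6 D}$
$-2755 + n{\left(y \right)} = -2755 + \sqrt{-18 + 6 \cdot 0} = -2755 + \sqrt{-18 + 0} = -2755 + \sqrt{-18} = -2755 + 3 i \sqrt{2}$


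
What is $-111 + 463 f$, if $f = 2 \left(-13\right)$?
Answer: $-12149$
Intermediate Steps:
$f = -26$
$-111 + 463 f = -111 + 463 \left(-26\right) = -111 - 12038 = -12149$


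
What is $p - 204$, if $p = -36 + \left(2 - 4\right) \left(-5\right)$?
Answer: $-230$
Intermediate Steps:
$p = -26$ ($p = -36 - -10 = -36 + 10 = -26$)
$p - 204 = -26 - 204 = -230$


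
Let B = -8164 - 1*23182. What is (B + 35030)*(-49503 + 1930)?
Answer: -175258932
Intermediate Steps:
B = -31346 (B = -8164 - 23182 = -31346)
(B + 35030)*(-49503 + 1930) = (-31346 + 35030)*(-49503 + 1930) = 3684*(-47573) = -175258932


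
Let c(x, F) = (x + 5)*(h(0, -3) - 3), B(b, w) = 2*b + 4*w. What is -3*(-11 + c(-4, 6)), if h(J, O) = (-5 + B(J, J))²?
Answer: -33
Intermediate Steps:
h(J, O) = (-5 + 6*J)² (h(J, O) = (-5 + (2*J + 4*J))² = (-5 + 6*J)²)
c(x, F) = 110 + 22*x (c(x, F) = (x + 5)*((-5 + 6*0)² - 3) = (5 + x)*((-5 + 0)² - 3) = (5 + x)*((-5)² - 3) = (5 + x)*(25 - 3) = (5 + x)*22 = 110 + 22*x)
-3*(-11 + c(-4, 6)) = -3*(-11 + (110 + 22*(-4))) = -3*(-11 + (110 - 88)) = -3*(-11 + 22) = -3*11 = -33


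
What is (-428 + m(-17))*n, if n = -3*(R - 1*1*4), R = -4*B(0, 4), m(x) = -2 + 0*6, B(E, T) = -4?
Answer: 15480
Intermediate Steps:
m(x) = -2 (m(x) = -2 + 0 = -2)
R = 16 (R = -4*(-4) = 16)
n = -36 (n = -3*(16 - 1*1*4) = -3*(16 - 1*4) = -3*(16 - 4) = -3*12 = -36)
(-428 + m(-17))*n = (-428 - 2)*(-36) = -430*(-36) = 15480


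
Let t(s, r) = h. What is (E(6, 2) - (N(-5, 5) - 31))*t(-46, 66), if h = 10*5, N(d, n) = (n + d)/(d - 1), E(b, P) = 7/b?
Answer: 4825/3 ≈ 1608.3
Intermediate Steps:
N(d, n) = (d + n)/(-1 + d)
h = 50
t(s, r) = 50
(E(6, 2) - (N(-5, 5) - 31))*t(-46, 66) = (7/6 - ((-5 + 5)/(-1 - 5) - 31))*50 = (7*(1/6) - (0/(-6) - 31))*50 = (7/6 - (-1/6*0 - 31))*50 = (7/6 - (0 - 31))*50 = (7/6 - 1*(-31))*50 = (7/6 + 31)*50 = (193/6)*50 = 4825/3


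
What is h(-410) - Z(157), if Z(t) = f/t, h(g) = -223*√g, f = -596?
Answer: 596/157 - 223*I*√410 ≈ 3.7962 - 4515.4*I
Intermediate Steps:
Z(t) = -596/t
h(-410) - Z(157) = -223*I*√410 - (-596)/157 = -223*I*√410 - 1*(-596/157) = -223*I*√410 + 596/157 = 596/157 - 223*I*√410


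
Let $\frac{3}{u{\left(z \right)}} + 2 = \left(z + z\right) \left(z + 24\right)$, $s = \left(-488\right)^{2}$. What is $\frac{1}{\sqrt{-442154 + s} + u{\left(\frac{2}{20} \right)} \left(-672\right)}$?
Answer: $- \frac{157920}{157961809} - \frac{2209 i \sqrt{204010}}{1579618090} \approx -0.00099974 - 0.00063164 i$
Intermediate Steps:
$s = 238144$
$u{\left(z \right)} = \frac{3}{-2 + 2 z \left(24 + z\right)}$ ($u{\left(z \right)} = \frac{3}{-2 + \left(z + z\right) \left(z + 24\right)} = \frac{3}{-2 + 2 z \left(24 + z\right)}$)
$\frac{1}{\sqrt{-442154 + s} + u{\left(\frac{2}{20} \right)} \left(-672\right)} = \frac{1}{\sqrt{-442154 + 238144} + \frac{3}{2 \left(-1 + \left(\frac{2}{20}\right)^{2} + 24 \cdot \frac{2}{20}\right)} \left(-672\right)} = \frac{1}{\sqrt{-204010} + \frac{3}{2 \left(-1 + \left(2 \cdot \frac{1}{20}\right)^{2} + 24 \cdot 2 \cdot \frac{1}{20}\right)} \left(-672\right)} = \frac{1}{i \sqrt{204010} + \frac{3}{2 \left(-1 + \left(\frac{1}{10}\right)^{2} + 24 \cdot \frac{1}{10}\right)} \left(-672\right)} = \frac{1}{i \sqrt{204010} + \frac{3}{2 \left(-1 + \frac{1}{100} + \frac{12}{5}\right)} \left(-672\right)} = \frac{1}{i \sqrt{204010} + \frac{3}{2 \cdot \frac{141}{100}} \left(-672\right)} = \frac{1}{i \sqrt{204010} + \frac{3}{2} \cdot \frac{100}{141} \left(-672\right)} = \frac{1}{i \sqrt{204010} + \frac{50}{47} \left(-672\right)} = \frac{1}{i \sqrt{204010} - \frac{33600}{47}} = \frac{1}{- \frac{33600}{47} + i \sqrt{204010}}$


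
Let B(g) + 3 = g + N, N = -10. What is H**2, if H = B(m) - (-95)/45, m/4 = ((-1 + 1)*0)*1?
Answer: 9604/81 ≈ 118.57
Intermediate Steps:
m = 0 (m = 4*(((-1 + 1)*0)*1) = 4*((0*0)*1) = 4*(0*1) = 4*0 = 0)
B(g) = -13 + g (B(g) = -3 + (g - 10) = -3 + (-10 + g) = -13 + g)
H = -98/9 (H = (-13 + 0) - (-95)/45 = -13 - (-95)/45 = -13 - 1*(-19/9) = -13 + 19/9 = -98/9 ≈ -10.889)
H**2 = (-98/9)**2 = 9604/81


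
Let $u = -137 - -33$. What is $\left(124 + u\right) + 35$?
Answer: $55$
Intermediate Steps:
$u = -104$ ($u = -137 + 33 = -104$)
$\left(124 + u\right) + 35 = \left(124 - 104\right) + 35 = 20 + 35 = 55$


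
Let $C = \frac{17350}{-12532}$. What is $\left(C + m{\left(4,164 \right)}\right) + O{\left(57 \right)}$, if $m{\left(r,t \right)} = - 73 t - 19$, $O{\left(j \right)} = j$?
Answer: $- \frac{74787119}{6266} \approx -11935.0$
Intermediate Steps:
$C = - \frac{8675}{6266}$ ($C = 17350 \left(- \frac{1}{12532}\right) = - \frac{8675}{6266} \approx -1.3845$)
$m{\left(r,t \right)} = -19 - 73 t$
$\left(C + m{\left(4,164 \right)}\right) + O{\left(57 \right)} = \left(- \frac{8675}{6266} - 11991\right) + 57 = - \frac{75144281}{6266} + 57 = - \frac{74787119}{6266}$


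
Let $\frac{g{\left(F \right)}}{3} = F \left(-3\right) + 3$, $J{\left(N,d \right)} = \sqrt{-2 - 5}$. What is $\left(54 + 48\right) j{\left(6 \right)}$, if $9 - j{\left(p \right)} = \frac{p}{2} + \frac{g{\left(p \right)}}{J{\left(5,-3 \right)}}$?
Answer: $612 - \frac{4590 i \sqrt{7}}{7} \approx 612.0 - 1734.9 i$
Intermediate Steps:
$J{\left(N,d \right)} = i \sqrt{7}$ ($J{\left(N,d \right)} = \sqrt{-7} = i \sqrt{7}$)
$g{\left(F \right)} = 9 - 9 F$ ($g{\left(F \right)} = 3 \left(F \left(-3\right) + 3\right) = 3 \left(- 3 F + 3\right) = 3 \left(3 - 3 F\right) = 9 - 9 F$)
$j{\left(p \right)} = 9 - \frac{p}{2} + \frac{i \sqrt{7} \left(9 - 9 p\right)}{7}$ ($j{\left(p \right)} = 9 - \left(\frac{p}{2} + \frac{9 - 9 p}{i \sqrt{7}}\right) = 9 - \left(p \frac{1}{2} + \left(9 - 9 p\right) \left(- \frac{i \sqrt{7}}{7}\right)\right) = 9 - \left(\frac{p}{2} - \frac{i \sqrt{7} \left(9 - 9 p\right)}{7}\right) = 9 - \frac{p}{2} + \frac{i \sqrt{7} \left(9 - 9 p\right)}{7}$)
$\left(54 + 48\right) j{\left(6 \right)} = \left(54 + 48\right) \left(9 - 3 + \frac{9 i \sqrt{7} \left(1 - 6\right)}{7}\right) = 102 \left(9 - 3 + \frac{9 i \sqrt{7} \left(1 - 6\right)}{7}\right) = 102 \left(9 - 3 + \frac{9}{7} i \sqrt{7} \left(-5\right)\right) = 102 \left(9 - 3 - \frac{45 i \sqrt{7}}{7}\right) = 102 \left(6 - \frac{45 i \sqrt{7}}{7}\right) = 612 - \frac{4590 i \sqrt{7}}{7}$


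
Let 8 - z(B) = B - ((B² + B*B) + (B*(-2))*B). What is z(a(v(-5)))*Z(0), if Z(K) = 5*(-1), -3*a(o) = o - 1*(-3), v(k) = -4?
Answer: -115/3 ≈ -38.333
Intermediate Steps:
a(o) = -1 - o/3 (a(o) = -(o - 1*(-3))/3 = -(o + 3)/3 = -(3 + o)/3 = -1 - o/3)
Z(K) = -5
z(B) = 8 - B (z(B) = 8 - (B - ((B² + B*B) + (B*(-2))*B)) = 8 - (B - ((B² + B²) + (-2*B)*B)) = 8 - (B - (2*B² - 2*B²)) = 8 - (B - 1*0) = 8 - (B + 0) = 8 - B)
z(a(v(-5)))*Z(0) = (8 - (-1 - ⅓*(-4)))*(-5) = (8 - (-1 + 4/3))*(-5) = (8 - 1*⅓)*(-5) = (8 - ⅓)*(-5) = (23/3)*(-5) = -115/3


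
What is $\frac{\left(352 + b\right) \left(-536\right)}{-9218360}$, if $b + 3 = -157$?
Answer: $\frac{12864}{1152295} \approx 0.011164$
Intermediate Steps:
$b = -160$ ($b = -3 - 157 = -160$)
$\frac{\left(352 + b\right) \left(-536\right)}{-9218360} = \frac{\left(352 - 160\right) \left(-536\right)}{-9218360} = 192 \left(-536\right) \left(- \frac{1}{9218360}\right) = \left(-102912\right) \left(- \frac{1}{9218360}\right) = \frac{12864}{1152295}$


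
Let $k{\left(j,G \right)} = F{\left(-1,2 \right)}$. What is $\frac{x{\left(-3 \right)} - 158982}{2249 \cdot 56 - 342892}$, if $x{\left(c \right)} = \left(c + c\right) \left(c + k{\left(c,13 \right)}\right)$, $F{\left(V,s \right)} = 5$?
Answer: $\frac{26499}{36158} \approx 0.73287$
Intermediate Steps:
$k{\left(j,G \right)} = 5$
$x{\left(c \right)} = 2 c \left(5 + c\right)$ ($x{\left(c \right)} = \left(c + c\right) \left(c + 5\right) = 2 c \left(5 + c\right)$)
$\frac{x{\left(-3 \right)} - 158982}{2249 \cdot 56 - 342892} = \frac{2 \left(-3\right) \left(5 - 3\right) - 158982}{2249 \cdot 56 - 342892} = \frac{2 \left(-3\right) 2 - 158982}{125944 - 342892} = \frac{-12 - 158982}{-216948} = \left(-158994\right) \left(- \frac{1}{216948}\right) = \frac{26499}{36158}$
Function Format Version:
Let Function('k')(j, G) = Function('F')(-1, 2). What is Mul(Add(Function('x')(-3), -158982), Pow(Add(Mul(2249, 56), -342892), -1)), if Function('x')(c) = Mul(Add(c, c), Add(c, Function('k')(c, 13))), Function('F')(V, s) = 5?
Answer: Rational(26499, 36158) ≈ 0.73287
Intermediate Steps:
Function('k')(j, G) = 5
Function('x')(c) = Mul(2, c, Add(5, c)) (Function('x')(c) = Mul(Add(c, c), Add(c, 5)) = Mul(Mul(2, c), Add(5, c)) = Mul(2, c, Add(5, c)))
Mul(Add(Function('x')(-3), -158982), Pow(Add(Mul(2249, 56), -342892), -1)) = Mul(Add(Mul(2, -3, Add(5, -3)), -158982), Pow(Add(Mul(2249, 56), -342892), -1)) = Mul(Add(Mul(2, -3, 2), -158982), Pow(Add(125944, -342892), -1)) = Mul(Add(-12, -158982), Pow(-216948, -1)) = Mul(-158994, Rational(-1, 216948)) = Rational(26499, 36158)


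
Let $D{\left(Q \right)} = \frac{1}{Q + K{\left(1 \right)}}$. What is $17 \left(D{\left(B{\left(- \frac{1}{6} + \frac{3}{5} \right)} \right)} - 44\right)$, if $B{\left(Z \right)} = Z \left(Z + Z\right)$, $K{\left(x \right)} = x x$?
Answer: $- \frac{455362}{619} \approx -735.64$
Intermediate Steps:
$K{\left(x \right)} = x^{2}$
$B{\left(Z \right)} = 2 Z^{2}$ ($B{\left(Z \right)} = Z 2 Z = 2 Z^{2}$)
$D{\left(Q \right)} = \frac{1}{1 + Q}$ ($D{\left(Q \right)} = \frac{1}{Q + 1^{2}} = \frac{1}{Q + 1} = \frac{1}{1 + Q}$)
$17 \left(D{\left(B{\left(- \frac{1}{6} + \frac{3}{5} \right)} \right)} - 44\right) = 17 \left(\frac{1}{1 + 2 \left(- \frac{1}{6} + \frac{3}{5}\right)^{2}} - 44\right) = 17 \left(\frac{1}{1 + 2 \left(\frac{13}{30}\right)^{2}} - 44\right) = 17 \left(\frac{1}{1 + 2 \cdot \frac{169}{900}} - 44\right) = 17 \left(\frac{1}{1 + \frac{169}{450}} - 44\right) = 17 \left(\frac{1}{\frac{619}{450}} - 44\right) = 17 \left(\frac{450}{619} - 44\right) = 17 \left(- \frac{26786}{619}\right) = - \frac{455362}{619}$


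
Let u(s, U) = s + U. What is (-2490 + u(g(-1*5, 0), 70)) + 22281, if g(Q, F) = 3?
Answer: 19864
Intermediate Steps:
u(s, U) = U + s
(-2490 + u(g(-1*5, 0), 70)) + 22281 = (-2490 + (70 + 3)) + 22281 = (-2490 + 73) + 22281 = -2417 + 22281 = 19864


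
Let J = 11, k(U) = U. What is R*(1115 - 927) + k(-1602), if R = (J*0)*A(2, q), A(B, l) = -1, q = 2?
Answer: -1602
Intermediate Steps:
R = 0 (R = (11*0)*(-1) = 0*(-1) = 0)
R*(1115 - 927) + k(-1602) = 0*(1115 - 927) - 1602 = 0*188 - 1602 = 0 - 1602 = -1602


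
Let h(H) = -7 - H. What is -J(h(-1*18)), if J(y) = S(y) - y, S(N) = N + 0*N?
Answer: 0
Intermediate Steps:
S(N) = N (S(N) = N + 0 = N)
J(y) = 0 (J(y) = y - y = 0)
-J(h(-1*18)) = -1*0 = 0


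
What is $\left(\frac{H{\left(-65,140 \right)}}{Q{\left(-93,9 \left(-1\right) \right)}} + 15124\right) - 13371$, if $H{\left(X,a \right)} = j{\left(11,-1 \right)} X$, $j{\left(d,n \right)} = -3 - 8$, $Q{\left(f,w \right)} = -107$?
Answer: $\frac{186856}{107} \approx 1746.3$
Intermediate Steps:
$j{\left(d,n \right)} = -11$ ($j{\left(d,n \right)} = -3 - 8 = -11$)
$H{\left(X,a \right)} = - 11 X$
$\left(\frac{H{\left(-65,140 \right)}}{Q{\left(-93,9 \left(-1\right) \right)}} + 15124\right) - 13371 = \left(\frac{\left(-11\right) \left(-65\right)}{-107} + 15124\right) - 13371 = \left(715 \left(- \frac{1}{107}\right) + 15124\right) - 13371 = \left(- \frac{715}{107} + 15124\right) - 13371 = \frac{1617553}{107} - 13371 = \frac{186856}{107}$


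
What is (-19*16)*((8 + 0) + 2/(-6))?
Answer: -6992/3 ≈ -2330.7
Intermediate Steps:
(-19*16)*((8 + 0) + 2/(-6)) = -304*(8 + 2*(-⅙)) = -304*(8 - ⅓) = -304*23/3 = -6992/3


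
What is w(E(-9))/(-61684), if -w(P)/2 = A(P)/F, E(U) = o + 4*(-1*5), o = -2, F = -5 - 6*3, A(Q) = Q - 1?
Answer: 1/30842 ≈ 3.2423e-5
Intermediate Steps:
A(Q) = -1 + Q
F = -23 (F = -5 - 18 = -23)
E(U) = -22 (E(U) = -2 + 4*(-1*5) = -2 + 4*(-5) = -2 - 20 = -22)
w(P) = -2/23 + 2*P/23 (w(P) = -2*(-1 + P)/(-23) = -2*(-1 + P)*(-1)/23 = -2*(1/23 - P/23) = -2/23 + 2*P/23)
w(E(-9))/(-61684) = (-2/23 + (2/23)*(-22))/(-61684) = (-2/23 - 44/23)*(-1/61684) = -2*(-1/61684) = 1/30842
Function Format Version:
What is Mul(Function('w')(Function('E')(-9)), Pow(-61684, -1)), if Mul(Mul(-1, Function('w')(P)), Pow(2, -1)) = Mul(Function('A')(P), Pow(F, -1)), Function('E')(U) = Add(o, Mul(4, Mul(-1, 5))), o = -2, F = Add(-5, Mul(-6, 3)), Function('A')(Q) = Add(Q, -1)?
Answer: Rational(1, 30842) ≈ 3.2423e-5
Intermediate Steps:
Function('A')(Q) = Add(-1, Q)
F = -23 (F = Add(-5, -18) = -23)
Function('E')(U) = -22 (Function('E')(U) = Add(-2, Mul(4, Mul(-1, 5))) = Add(-2, Mul(4, -5)) = Add(-2, -20) = -22)
Function('w')(P) = Add(Rational(-2, 23), Mul(Rational(2, 23), P)) (Function('w')(P) = Mul(-2, Mul(Add(-1, P), Pow(-23, -1))) = Mul(-2, Mul(Add(-1, P), Rational(-1, 23))) = Mul(-2, Add(Rational(1, 23), Mul(Rational(-1, 23), P))) = Add(Rational(-2, 23), Mul(Rational(2, 23), P)))
Mul(Function('w')(Function('E')(-9)), Pow(-61684, -1)) = Mul(Add(Rational(-2, 23), Mul(Rational(2, 23), -22)), Pow(-61684, -1)) = Mul(Add(Rational(-2, 23), Rational(-44, 23)), Rational(-1, 61684)) = Mul(-2, Rational(-1, 61684)) = Rational(1, 30842)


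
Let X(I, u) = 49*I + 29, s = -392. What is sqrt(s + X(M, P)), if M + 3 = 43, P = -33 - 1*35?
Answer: sqrt(1597) ≈ 39.962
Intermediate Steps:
P = -68 (P = -33 - 35 = -68)
M = 40 (M = -3 + 43 = 40)
X(I, u) = 29 + 49*I
sqrt(s + X(M, P)) = sqrt(-392 + (29 + 49*40)) = sqrt(-392 + (29 + 1960)) = sqrt(-392 + 1989) = sqrt(1597)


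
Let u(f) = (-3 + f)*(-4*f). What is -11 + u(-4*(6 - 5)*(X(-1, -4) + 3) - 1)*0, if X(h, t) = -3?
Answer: -11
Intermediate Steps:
u(f) = -4*f*(-3 + f)
-11 + u(-4*(6 - 5)*(X(-1, -4) + 3) - 1)*0 = -11 + (4*(-4*(6 - 5)*(-3 + 3) - 1)*(3 - (-4*(6 - 5)*(-3 + 3) - 1)))*0 = -11 + (4*(-4*0 - 1)*(3 - (-4*0 - 1)))*0 = -11 + (4*(0 - 1)*(3 - (0 - 1)))*0 = -11 + (4*(-1)*(3 - 1*(-1)))*0 = -11 + (4*(-1)*(3 + 1))*0 = -11 + (4*(-1)*4)*0 = -11 - 16*0 = -11 + 0 = -11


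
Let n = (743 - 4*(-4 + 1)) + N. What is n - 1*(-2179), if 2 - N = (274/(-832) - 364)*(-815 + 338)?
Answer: -71073221/416 ≈ -1.7085e+5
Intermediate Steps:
N = -72293765/416 (N = 2 - (274/(-832) - 364)*(-815 + 338) = 2 - (274*(-1/832) - 364)*(-477) = 2 - (-137/416 - 364)*(-477) = 2 - (-151561)*(-477)/416 = 2 - 1*72294597/416 = 2 - 72294597/416 = -72293765/416 ≈ -1.7378e+5)
n = -71979685/416 (n = (743 - 4*(-4 + 1)) - 72293765/416 = (743 - 4*(-3)) - 72293765/416 = (743 + 12) - 72293765/416 = 755 - 72293765/416 = -71979685/416 ≈ -1.7303e+5)
n - 1*(-2179) = -71979685/416 - 1*(-2179) = -71979685/416 + 2179 = -71073221/416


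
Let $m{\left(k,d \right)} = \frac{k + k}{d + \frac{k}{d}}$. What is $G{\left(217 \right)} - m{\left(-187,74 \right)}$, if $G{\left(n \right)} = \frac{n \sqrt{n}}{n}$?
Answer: $\frac{27676}{5289} + \sqrt{217} \approx 19.964$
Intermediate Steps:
$G{\left(n \right)} = \sqrt{n}$ ($G{\left(n \right)} = \frac{n^{\frac{3}{2}}}{n} = \sqrt{n}$)
$m{\left(k,d \right)} = \frac{2 k}{d + \frac{k}{d}}$
$G{\left(217 \right)} - m{\left(-187,74 \right)} = \sqrt{217} - 2 \cdot 74 \left(-187\right) \frac{1}{-187 + 74^{2}} = \sqrt{217} - 2 \cdot 74 \left(-187\right) \frac{1}{-187 + 5476} = \sqrt{217} - 2 \cdot 74 \left(-187\right) \frac{1}{5289} = \sqrt{217} - - \frac{27676}{5289} = \sqrt{217} + \frac{27676}{5289} = \frac{27676}{5289} + \sqrt{217}$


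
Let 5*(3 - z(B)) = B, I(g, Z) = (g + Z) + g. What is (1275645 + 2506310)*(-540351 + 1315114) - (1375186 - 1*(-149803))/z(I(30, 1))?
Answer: 134785472501535/46 ≈ 2.9301e+12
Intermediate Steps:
I(g, Z) = Z + 2*g (I(g, Z) = (Z + g) + g = Z + 2*g)
z(B) = 3 - B/5
(1275645 + 2506310)*(-540351 + 1315114) - (1375186 - 1*(-149803))/z(I(30, 1)) = (1275645 + 2506310)*(-540351 + 1315114) - (1375186 - 1*(-149803))/(3 - (1 + 2*30)/5) = 3781955*774763 - (1375186 + 149803)/(3 - (1 + 60)/5) = 2930118801665 - 1524989/(3 - ⅕*61) = 2930118801665 - 1524989/(3 - 61/5) = 2930118801665 - 1524989/(-46/5) = 2930118801665 - 1524989*(-5)/46 = 2930118801665 - 1*(-7624945/46) = 2930118801665 + 7624945/46 = 134785472501535/46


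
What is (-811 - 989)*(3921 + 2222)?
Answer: -11057400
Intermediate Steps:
(-811 - 989)*(3921 + 2222) = -1800*6143 = -11057400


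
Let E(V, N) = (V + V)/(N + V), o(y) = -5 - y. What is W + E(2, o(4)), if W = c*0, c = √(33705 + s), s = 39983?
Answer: -4/7 ≈ -0.57143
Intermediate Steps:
E(V, N) = 2*V/(N + V) (E(V, N) = (2*V)/(N + V) = 2*V/(N + V))
c = 2*√18422 (c = √(33705 + 39983) = √73688 = 2*√18422 ≈ 271.46)
W = 0 (W = (2*√18422)*0 = 0)
W + E(2, o(4)) = 0 + 2*2/((-5 - 1*4) + 2) = 0 + 2*2/((-5 - 4) + 2) = 0 + 2*2/(-9 + 2) = 0 + 2*2/(-7) = 0 + 2*2*(-⅐) = 0 - 4/7 = -4/7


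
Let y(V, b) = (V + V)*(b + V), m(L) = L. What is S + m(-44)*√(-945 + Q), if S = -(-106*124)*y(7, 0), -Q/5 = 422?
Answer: 1288112 - 44*I*√3055 ≈ 1.2881e+6 - 2432.0*I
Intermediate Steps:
Q = -2110 (Q = -5*422 = -2110)
y(V, b) = 2*V*(V + b) (y(V, b) = (2*V)*(V + b) = 2*V*(V + b))
S = 1288112 (S = -(-106*124)*2*7*(7 + 0) = -(-13144)*2*7*7 = -(-13144)*98 = -1*(-1288112) = 1288112)
S + m(-44)*√(-945 + Q) = 1288112 - 44*√(-945 - 2110) = 1288112 - 44*I*√3055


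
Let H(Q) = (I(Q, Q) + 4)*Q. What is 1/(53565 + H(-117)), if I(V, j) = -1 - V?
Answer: 1/39525 ≈ 2.5300e-5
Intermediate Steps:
H(Q) = Q*(3 - Q) (H(Q) = ((-1 - Q) + 4)*Q = (3 - Q)*Q = Q*(3 - Q))
1/(53565 + H(-117)) = 1/(53565 - 117*(3 - 1*(-117))) = 1/(53565 - 117*(3 + 117)) = 1/(53565 - 117*120) = 1/(53565 - 14040) = 1/39525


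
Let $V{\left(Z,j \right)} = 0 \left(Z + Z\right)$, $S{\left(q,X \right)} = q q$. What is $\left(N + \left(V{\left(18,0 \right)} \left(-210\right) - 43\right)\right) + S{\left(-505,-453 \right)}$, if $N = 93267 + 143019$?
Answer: $491268$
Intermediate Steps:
$S{\left(q,X \right)} = q^{2}$
$V{\left(Z,j \right)} = 0$ ($V{\left(Z,j \right)} = 0 \cdot 2 Z = 0$)
$N = 236286$
$\left(N + \left(V{\left(18,0 \right)} \left(-210\right) - 43\right)\right) + S{\left(-505,-453 \right)} = \left(236286 + \left(0 \left(-210\right) - 43\right)\right) + \left(-505\right)^{2} = \left(236286 + \left(0 - 43\right)\right) + 255025 = \left(236286 - 43\right) + 255025 = 236243 + 255025 = 491268$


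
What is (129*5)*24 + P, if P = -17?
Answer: 15463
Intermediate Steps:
(129*5)*24 + P = (129*5)*24 - 17 = 645*24 - 17 = 15480 - 17 = 15463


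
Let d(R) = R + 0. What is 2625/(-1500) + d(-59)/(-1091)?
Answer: -7401/4364 ≈ -1.6959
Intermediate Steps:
d(R) = R
2625/(-1500) + d(-59)/(-1091) = 2625/(-1500) - 59/(-1091) = 2625*(-1/1500) - 59*(-1/1091) = -7/4 + 59/1091 = -7401/4364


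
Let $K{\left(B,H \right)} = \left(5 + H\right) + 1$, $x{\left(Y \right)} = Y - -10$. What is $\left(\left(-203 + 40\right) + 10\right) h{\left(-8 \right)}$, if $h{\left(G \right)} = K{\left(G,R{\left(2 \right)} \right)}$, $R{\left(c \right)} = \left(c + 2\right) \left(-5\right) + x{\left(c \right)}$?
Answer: $306$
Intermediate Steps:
$x{\left(Y \right)} = 10 + Y$ ($x{\left(Y \right)} = Y + 10 = 10 + Y$)
$R{\left(c \right)} = - 4 c$ ($R{\left(c \right)} = \left(c + 2\right) \left(-5\right) + \left(10 + c\right) = \left(2 + c\right) \left(-5\right) + \left(10 + c\right) = \left(-10 - 5 c\right) + \left(10 + c\right) = - 4 c$)
$K{\left(B,H \right)} = 6 + H$
$h{\left(G \right)} = -2$ ($h{\left(G \right)} = 6 - 8 = -2$)
$\left(\left(-203 + 40\right) + 10\right) h{\left(-8 \right)} = \left(\left(-203 + 40\right) + 10\right) \left(-2\right) = \left(-163 + 10\right) \left(-2\right) = \left(-153\right) \left(-2\right) = 306$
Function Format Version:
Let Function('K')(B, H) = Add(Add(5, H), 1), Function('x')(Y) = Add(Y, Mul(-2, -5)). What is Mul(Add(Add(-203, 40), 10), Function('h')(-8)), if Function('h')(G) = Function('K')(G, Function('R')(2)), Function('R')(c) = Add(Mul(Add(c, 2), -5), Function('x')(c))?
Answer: 306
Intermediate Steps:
Function('x')(Y) = Add(10, Y) (Function('x')(Y) = Add(Y, 10) = Add(10, Y))
Function('R')(c) = Mul(-4, c) (Function('R')(c) = Add(Mul(Add(c, 2), -5), Add(10, c)) = Add(Mul(Add(2, c), -5), Add(10, c)) = Add(Add(-10, Mul(-5, c)), Add(10, c)) = Mul(-4, c))
Function('K')(B, H) = Add(6, H)
Function('h')(G) = -2 (Function('h')(G) = Add(6, Mul(-4, 2)) = Add(6, -8) = -2)
Mul(Add(Add(-203, 40), 10), Function('h')(-8)) = Mul(Add(Add(-203, 40), 10), -2) = Mul(Add(-163, 10), -2) = Mul(-153, -2) = 306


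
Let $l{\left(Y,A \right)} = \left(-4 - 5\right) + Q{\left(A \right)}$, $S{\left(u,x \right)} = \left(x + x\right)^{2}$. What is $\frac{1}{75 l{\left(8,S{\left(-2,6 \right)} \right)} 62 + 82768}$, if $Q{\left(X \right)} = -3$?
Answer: $\frac{1}{26968} \approx 3.7081 \cdot 10^{-5}$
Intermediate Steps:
$S{\left(u,x \right)} = 4 x^{2}$ ($S{\left(u,x \right)} = \left(2 x\right)^{2} = 4 x^{2}$)
$l{\left(Y,A \right)} = -12$ ($l{\left(Y,A \right)} = \left(-4 - 5\right) - 3 = -9 - 3 = -12$)
$\frac{1}{75 l{\left(8,S{\left(-2,6 \right)} \right)} 62 + 82768} = \frac{1}{75 \left(-12\right) 62 + 82768} = \frac{1}{\left(-900\right) 62 + 82768} = \frac{1}{-55800 + 82768} = \frac{1}{26968}$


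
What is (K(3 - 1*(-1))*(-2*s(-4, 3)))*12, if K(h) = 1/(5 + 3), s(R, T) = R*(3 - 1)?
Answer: 24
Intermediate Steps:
s(R, T) = 2*R (s(R, T) = R*2 = 2*R)
K(h) = 1/8
(K(3 - 1*(-1))*(-2*s(-4, 3)))*12 = ((-4*(-4))/8)*12 = ((-2*(-8))/8)*12 = ((1/8)*16)*12 = 2*12 = 24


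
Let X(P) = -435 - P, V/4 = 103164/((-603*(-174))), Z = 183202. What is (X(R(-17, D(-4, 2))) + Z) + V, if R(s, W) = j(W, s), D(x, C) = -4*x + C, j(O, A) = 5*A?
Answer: 3197601700/17487 ≈ 1.8286e+5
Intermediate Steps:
V = 68776/17487 (V = 4*(103164/((-603*(-174)))) = 4*(103164/104922) = 4*(103164*(1/104922)) = 4*(17194/17487) = 68776/17487 ≈ 3.9330)
D(x, C) = C - 4*x
R(s, W) = 5*s
(X(R(-17, D(-4, 2))) + Z) + V = ((-435 - 5*(-17)) + 183202) + 68776/17487 = ((-435 - 1*(-85)) + 183202) + 68776/17487 = ((-435 + 85) + 183202) + 68776/17487 = (-350 + 183202) + 68776/17487 = 182852 + 68776/17487 = 3197601700/17487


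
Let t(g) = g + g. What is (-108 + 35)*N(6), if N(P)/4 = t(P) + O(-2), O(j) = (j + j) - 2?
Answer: -1752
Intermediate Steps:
t(g) = 2*g
O(j) = -2 + 2*j (O(j) = 2*j - 2 = -2 + 2*j)
N(P) = -24 + 8*P (N(P) = 4*(2*P + (-2 + 2*(-2))) = 4*(2*P + (-2 - 4)) = 4*(2*P - 6) = 4*(-6 + 2*P) = -24 + 8*P)
(-108 + 35)*N(6) = (-108 + 35)*(-24 + 8*6) = -73*(-24 + 48) = -73*24 = -1752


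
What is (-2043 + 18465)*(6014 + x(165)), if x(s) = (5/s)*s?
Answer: 98844018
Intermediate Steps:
x(s) = 5
(-2043 + 18465)*(6014 + x(165)) = (-2043 + 18465)*(6014 + 5) = 16422*6019 = 98844018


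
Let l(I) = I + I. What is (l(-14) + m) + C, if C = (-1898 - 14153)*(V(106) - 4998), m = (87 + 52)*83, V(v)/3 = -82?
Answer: 84182953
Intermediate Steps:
V(v) = -246 (V(v) = 3*(-82) = -246)
m = 11537 (m = 139*83 = 11537)
l(I) = 2*I
C = 84171444 (C = (-1898 - 14153)*(-246 - 4998) = -16051*(-5244) = 84171444)
(l(-14) + m) + C = (2*(-14) + 11537) + 84171444 = (-28 + 11537) + 84171444 = 11509 + 84171444 = 84182953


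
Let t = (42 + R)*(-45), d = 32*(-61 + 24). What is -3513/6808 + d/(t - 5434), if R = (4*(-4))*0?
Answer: -4417135/12465448 ≈ -0.35435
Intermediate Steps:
d = -1184 (d = 32*(-37) = -1184)
R = 0 (R = -16*0 = 0)
t = -1890 (t = (42 + 0)*(-45) = 42*(-45) = -1890)
-3513/6808 + d/(t - 5434) = -3513/6808 - 1184/(-1890 - 5434) = -3513*1/6808 - 1184/(-7324) = -3513/6808 - 1184*(-1/7324) = -3513/6808 + 296/1831 = -4417135/12465448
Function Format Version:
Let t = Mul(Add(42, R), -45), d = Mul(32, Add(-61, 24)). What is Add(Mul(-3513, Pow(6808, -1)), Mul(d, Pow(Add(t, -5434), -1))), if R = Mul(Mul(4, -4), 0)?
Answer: Rational(-4417135, 12465448) ≈ -0.35435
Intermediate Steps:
d = -1184 (d = Mul(32, -37) = -1184)
R = 0 (R = Mul(-16, 0) = 0)
t = -1890 (t = Mul(Add(42, 0), -45) = Mul(42, -45) = -1890)
Add(Mul(-3513, Pow(6808, -1)), Mul(d, Pow(Add(t, -5434), -1))) = Add(Mul(-3513, Pow(6808, -1)), Mul(-1184, Pow(Add(-1890, -5434), -1))) = Add(Mul(-3513, Rational(1, 6808)), Mul(-1184, Pow(-7324, -1))) = Add(Rational(-3513, 6808), Mul(-1184, Rational(-1, 7324))) = Add(Rational(-3513, 6808), Rational(296, 1831)) = Rational(-4417135, 12465448)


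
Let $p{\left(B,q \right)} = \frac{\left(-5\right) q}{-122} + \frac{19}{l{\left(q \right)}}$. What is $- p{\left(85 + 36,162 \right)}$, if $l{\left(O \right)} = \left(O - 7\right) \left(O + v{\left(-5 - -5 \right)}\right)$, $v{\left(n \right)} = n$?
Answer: $- \frac{10170709}{1531710} \approx -6.6401$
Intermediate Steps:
$l{\left(O \right)} = O \left(-7 + O\right)$ ($l{\left(O \right)} = \left(O - 7\right) \left(O - 0\right) = \left(-7 + O\right) \left(O + \left(-5 + 5\right)\right) = \left(-7 + O\right) \left(O + 0\right) = \left(-7 + O\right) O = O \left(-7 + O\right)$)
$p{\left(B,q \right)} = \frac{5 q}{122} + \frac{19}{q \left(-7 + q\right)}$ ($p{\left(B,q \right)} = \frac{\left(-5\right) q}{-122} + \frac{19}{q \left(-7 + q\right)} = - 5 q \left(- \frac{1}{122}\right) + 19 \frac{1}{q \left(-7 + q\right)} = \frac{5 q}{122} + \frac{19}{q \left(-7 + q\right)}$)
$- p{\left(85 + 36,162 \right)} = - \frac{2318 + 5 \cdot 162^{2} \left(-7 + 162\right)}{122 \cdot 162 \left(-7 + 162\right)} = - \frac{2318 + 5 \cdot 26244 \cdot 155}{122 \cdot 162 \cdot 155} = - \frac{2318 + 20339100}{122 \cdot 162 \cdot 155} = - \frac{20341418}{122 \cdot 162 \cdot 155} = \left(-1\right) \frac{10170709}{1531710} = - \frac{10170709}{1531710}$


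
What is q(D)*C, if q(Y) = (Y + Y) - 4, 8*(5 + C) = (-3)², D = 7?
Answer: -155/4 ≈ -38.750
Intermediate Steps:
C = -31/8 (C = -5 + (⅛)*(-3)² = -5 + (⅛)*9 = -5 + 9/8 = -31/8 ≈ -3.8750)
q(Y) = -4 + 2*Y (q(Y) = 2*Y - 4 = -4 + 2*Y)
q(D)*C = (-4 + 2*7)*(-31/8) = (-4 + 14)*(-31/8) = 10*(-31/8) = -155/4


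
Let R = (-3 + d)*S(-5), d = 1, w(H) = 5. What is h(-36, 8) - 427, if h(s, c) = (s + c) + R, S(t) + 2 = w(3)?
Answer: -461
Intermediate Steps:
S(t) = 3 (S(t) = -2 + 5 = 3)
R = -6 (R = (-3 + 1)*3 = -2*3 = -6)
h(s, c) = -6 + c + s (h(s, c) = (s + c) - 6 = (c + s) - 6 = -6 + c + s)
h(-36, 8) - 427 = (-6 + 8 - 36) - 427 = -34 - 427 = -461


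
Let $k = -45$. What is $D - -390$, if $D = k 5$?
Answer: $165$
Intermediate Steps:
$D = -225$ ($D = \left(-45\right) 5 = -225$)
$D - -390 = -225 - -390 = -225 + 390 = 165$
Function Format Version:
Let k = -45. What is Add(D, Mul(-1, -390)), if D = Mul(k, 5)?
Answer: 165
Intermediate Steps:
D = -225 (D = Mul(-45, 5) = -225)
Add(D, Mul(-1, -390)) = Add(-225, Mul(-1, -390)) = Add(-225, 390) = 165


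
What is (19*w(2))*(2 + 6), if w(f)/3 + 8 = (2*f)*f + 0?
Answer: 0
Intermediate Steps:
w(f) = -24 + 6*f² (w(f) = -24 + 3*((2*f)*f + 0) = -24 + 3*(2*f² + 0) = -24 + 3*(2*f²) = -24 + 6*f²)
(19*w(2))*(2 + 6) = (19*(-24 + 6*2²))*(2 + 6) = (19*(-24 + 6*4))*8 = (19*(-24 + 24))*8 = (19*0)*8 = 0*8 = 0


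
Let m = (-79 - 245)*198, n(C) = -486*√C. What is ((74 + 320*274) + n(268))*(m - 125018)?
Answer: -16600424180 + 183873240*√67 ≈ -1.5095e+10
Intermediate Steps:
m = -64152 (m = -324*198 = -64152)
((74 + 320*274) + n(268))*(m - 125018) = ((74 + 320*274) - 972*√67)*(-64152 - 125018) = ((74 + 87680) - 972*√67)*(-189170) = (87754 - 972*√67)*(-189170) = -16600424180 + 183873240*√67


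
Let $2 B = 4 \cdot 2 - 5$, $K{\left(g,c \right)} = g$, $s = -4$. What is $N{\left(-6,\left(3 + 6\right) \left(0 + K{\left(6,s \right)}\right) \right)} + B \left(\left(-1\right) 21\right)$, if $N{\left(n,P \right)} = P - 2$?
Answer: $\frac{41}{2} \approx 20.5$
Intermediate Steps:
$B = \frac{3}{2}$ ($B = \frac{4 \cdot 2 - 5}{2} = \frac{8 - 5}{2} = \frac{1}{2} \cdot 3 = \frac{3}{2} \approx 1.5$)
$N{\left(n,P \right)} = -2 + P$
$N{\left(-6,\left(3 + 6\right) \left(0 + K{\left(6,s \right)}\right) \right)} + B \left(\left(-1\right) 21\right) = \left(-2 + \left(3 + 6\right) \left(0 + 6\right)\right) + \frac{3 \left(\left(-1\right) 21\right)}{2} = \left(-2 + 9 \cdot 6\right) + \frac{3}{2} \left(-21\right) = \left(-2 + 54\right) - \frac{63}{2} = 52 - \frac{63}{2} = \frac{41}{2}$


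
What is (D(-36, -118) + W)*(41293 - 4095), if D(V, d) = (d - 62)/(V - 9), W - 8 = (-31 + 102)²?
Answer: 187961494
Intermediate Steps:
W = 5049 (W = 8 + (-31 + 102)² = 8 + 71² = 8 + 5041 = 5049)
D(V, d) = (-62 + d)/(-9 + V)
(D(-36, -118) + W)*(41293 - 4095) = ((-62 - 118)/(-9 - 36) + 5049)*(41293 - 4095) = (-180/(-45) + 5049)*37198 = (-1/45*(-180) + 5049)*37198 = (4 + 5049)*37198 = 5053*37198 = 187961494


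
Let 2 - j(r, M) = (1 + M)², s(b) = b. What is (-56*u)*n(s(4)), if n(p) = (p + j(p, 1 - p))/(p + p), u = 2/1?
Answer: -28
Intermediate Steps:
u = 2 (u = 2*1 = 2)
j(r, M) = 2 - (1 + M)²
n(p) = (2 + p - (2 - p)²)/(2*p) (n(p) = (p + (2 - (1 + (1 - p))²))/(p + p) = (p + (2 - (2 - p)²))/((2*p)) = (2 + p - (2 - p)²)*(1/(2*p)) = (2 + p - (2 - p)²)/(2*p))
(-56*u)*n(s(4)) = (-56*2)*((½)*(2 + 4 - (2 - 1*4)²)/4) = -56*(2 + 4 - (2 - 4)²)/4 = -56*(2 + 4 - 1*(-2)²)/4 = -56*(2 + 4 - 1*4)/4 = -56*(2 + 4 - 4)/4 = -56*2/4 = -112*¼ = -28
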